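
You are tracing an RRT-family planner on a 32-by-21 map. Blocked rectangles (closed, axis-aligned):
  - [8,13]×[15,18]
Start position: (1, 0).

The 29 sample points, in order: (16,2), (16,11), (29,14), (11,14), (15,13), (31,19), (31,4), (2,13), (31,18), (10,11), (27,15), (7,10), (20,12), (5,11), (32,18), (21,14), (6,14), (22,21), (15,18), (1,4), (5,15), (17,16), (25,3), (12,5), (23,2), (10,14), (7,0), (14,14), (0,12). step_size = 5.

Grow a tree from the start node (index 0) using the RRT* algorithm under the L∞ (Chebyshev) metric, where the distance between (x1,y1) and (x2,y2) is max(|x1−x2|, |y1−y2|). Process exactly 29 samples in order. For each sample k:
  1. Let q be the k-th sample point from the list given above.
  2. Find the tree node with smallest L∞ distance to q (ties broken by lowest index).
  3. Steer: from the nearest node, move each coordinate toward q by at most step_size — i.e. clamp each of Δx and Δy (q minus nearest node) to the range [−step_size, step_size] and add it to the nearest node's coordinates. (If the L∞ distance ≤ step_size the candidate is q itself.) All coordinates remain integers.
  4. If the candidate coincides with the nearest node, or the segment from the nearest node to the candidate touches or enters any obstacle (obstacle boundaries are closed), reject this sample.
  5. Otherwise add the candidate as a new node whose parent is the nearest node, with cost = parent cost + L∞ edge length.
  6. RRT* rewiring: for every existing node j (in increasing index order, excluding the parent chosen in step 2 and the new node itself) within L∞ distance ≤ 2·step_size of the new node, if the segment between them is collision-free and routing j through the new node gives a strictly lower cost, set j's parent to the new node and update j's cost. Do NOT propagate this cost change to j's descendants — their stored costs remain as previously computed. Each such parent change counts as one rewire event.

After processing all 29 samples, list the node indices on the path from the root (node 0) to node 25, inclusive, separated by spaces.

1. q=(16,2) nearest=0 d=15 new=(6,2) → add node 1 parent=0 cost=5
2. q=(16,11) nearest=1 d=10 new=(11,7) → add node 2 parent=1 cost=10
3. q=(29,14) nearest=2 d=18 new=(16,12) → add node 3 parent=2 cost=15
4. q=(11,14) nearest=3 d=5 new=(11,14) → add node 4 parent=3 cost=20
5. q=(15,13) nearest=3 d=1 new=(15,13) → add node 5 parent=3 cost=16
6. q=(31,19) nearest=3 d=15 new=(21,17) → add node 6 parent=3 cost=20
7. q=(31,4) nearest=6 d=13 new=(26,12) → add node 7 parent=6 cost=25
8. q=(2,13) nearest=2 d=9 new=(6,12) → add node 8 parent=2 cost=15
9. q=(31,18) nearest=7 d=6 new=(31,17) → add node 9 parent=7 cost=30
10. q=(10,11) nearest=4 d=3 new=(10,11) → add node 10 parent=4 cost=23
11. q=(27,15) nearest=7 d=3 new=(27,15) → add node 11 parent=7 cost=28
12. q=(7,10) nearest=8 d=2 new=(7,10) → add node 12 parent=8 cost=17; rewire 10→12 (20<23)
13. q=(20,12) nearest=3 d=4 new=(20,12) → add node 13 parent=3 cost=19; rewire 11→13 (26<28)
14. q=(5,11) nearest=8 d=1 new=(5,11) → add node 14 parent=8 cost=16
15. q=(32,18) nearest=9 d=1 new=(32,18) → add node 15 parent=9 cost=31
16. q=(21,14) nearest=13 d=2 new=(21,14) → add node 16 parent=13 cost=21
17. q=(6,14) nearest=8 d=2 new=(6,14) → add node 17 parent=8 cost=17
18. q=(22,21) nearest=6 d=4 new=(22,21) → add node 18 parent=6 cost=24
19. q=(15,18) nearest=4 d=4 new=(15,18) → blocked by [8,13]×[15,18], reject
20. q=(1,4) nearest=0 d=4 new=(1,4) → add node 19 parent=0 cost=4; rewire 4→19 (14<20); rewire 8→19 (12<15); rewire 10→19 (13<20); rewire 12→19 (10<17); rewire 14→19 (11<16); rewire 17→19 (14<17)
21. q=(5,15) nearest=17 d=1 new=(5,15) → add node 20 parent=17 cost=15
22. q=(17,16) nearest=5 d=3 new=(17,16) → add node 21 parent=5 cost=19
23. q=(25,3) nearest=3 d=9 new=(21,7) → add node 22 parent=3 cost=20
24. q=(12,5) nearest=2 d=2 new=(12,5) → add node 23 parent=2 cost=12
25. q=(23,2) nearest=22 d=5 new=(23,2) → add node 24 parent=22 cost=25
26. q=(10,14) nearest=4 d=1 new=(10,14) → add node 25 parent=4 cost=15
27. q=(7,0) nearest=1 d=2 new=(7,0) → add node 26 parent=1 cost=7
28. q=(14,14) nearest=5 d=1 new=(14,14) → add node 27 parent=5 cost=17
29. q=(0,12) nearest=14 d=5 new=(0,12) → add node 28 parent=14 cost=16

Path: 0 19 4 25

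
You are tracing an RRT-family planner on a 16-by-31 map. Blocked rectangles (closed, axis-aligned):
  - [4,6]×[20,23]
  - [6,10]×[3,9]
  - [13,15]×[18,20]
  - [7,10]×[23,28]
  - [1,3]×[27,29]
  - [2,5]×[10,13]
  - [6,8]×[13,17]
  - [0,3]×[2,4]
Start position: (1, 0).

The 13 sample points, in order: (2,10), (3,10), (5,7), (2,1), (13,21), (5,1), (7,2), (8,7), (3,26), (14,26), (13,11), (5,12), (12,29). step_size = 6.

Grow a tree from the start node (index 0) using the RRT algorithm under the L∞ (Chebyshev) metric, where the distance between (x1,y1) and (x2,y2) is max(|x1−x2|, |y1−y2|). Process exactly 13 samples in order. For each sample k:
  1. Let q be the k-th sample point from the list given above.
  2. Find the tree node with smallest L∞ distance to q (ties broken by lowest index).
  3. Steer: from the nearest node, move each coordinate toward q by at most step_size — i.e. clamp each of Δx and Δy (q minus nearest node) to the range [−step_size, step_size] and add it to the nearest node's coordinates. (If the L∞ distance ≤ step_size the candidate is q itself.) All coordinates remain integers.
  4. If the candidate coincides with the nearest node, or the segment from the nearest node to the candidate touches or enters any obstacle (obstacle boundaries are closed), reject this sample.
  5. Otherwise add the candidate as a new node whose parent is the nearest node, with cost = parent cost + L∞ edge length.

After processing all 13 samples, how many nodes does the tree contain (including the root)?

Node count: 4

1. q=(2,10) nearest=0 d=10 new=(2,6) → blocked by [0,3]×[2,4], reject
2. q=(3,10) nearest=0 d=10 new=(3,6) → blocked by [0,3]×[2,4], reject
3. q=(5,7) nearest=0 d=7 new=(5,6) → blocked by [0,3]×[2,4], reject
4. q=(2,1) nearest=0 d=1 new=(2,1) → add node 1 parent=0 cost=1
5. q=(13,21) nearest=1 d=20 new=(8,7) → blocked by [6,10]×[3,9], reject
6. q=(5,1) nearest=1 d=3 new=(5,1) → add node 2 parent=1 cost=4
7. q=(7,2) nearest=2 d=2 new=(7,2) → add node 3 parent=2 cost=6
8. q=(8,7) nearest=3 d=5 new=(8,7) → blocked by [6,10]×[3,9], reject
9. q=(3,26) nearest=3 d=24 new=(3,8) → blocked by [6,10]×[3,9], reject
10. q=(14,26) nearest=3 d=24 new=(13,8) → blocked by [6,10]×[3,9], reject
11. q=(13,11) nearest=3 d=9 new=(13,8) → blocked by [6,10]×[3,9], reject
12. q=(5,12) nearest=3 d=10 new=(5,8) → blocked by [6,10]×[3,9], reject
13. q=(12,29) nearest=3 d=27 new=(12,8) → blocked by [6,10]×[3,9], reject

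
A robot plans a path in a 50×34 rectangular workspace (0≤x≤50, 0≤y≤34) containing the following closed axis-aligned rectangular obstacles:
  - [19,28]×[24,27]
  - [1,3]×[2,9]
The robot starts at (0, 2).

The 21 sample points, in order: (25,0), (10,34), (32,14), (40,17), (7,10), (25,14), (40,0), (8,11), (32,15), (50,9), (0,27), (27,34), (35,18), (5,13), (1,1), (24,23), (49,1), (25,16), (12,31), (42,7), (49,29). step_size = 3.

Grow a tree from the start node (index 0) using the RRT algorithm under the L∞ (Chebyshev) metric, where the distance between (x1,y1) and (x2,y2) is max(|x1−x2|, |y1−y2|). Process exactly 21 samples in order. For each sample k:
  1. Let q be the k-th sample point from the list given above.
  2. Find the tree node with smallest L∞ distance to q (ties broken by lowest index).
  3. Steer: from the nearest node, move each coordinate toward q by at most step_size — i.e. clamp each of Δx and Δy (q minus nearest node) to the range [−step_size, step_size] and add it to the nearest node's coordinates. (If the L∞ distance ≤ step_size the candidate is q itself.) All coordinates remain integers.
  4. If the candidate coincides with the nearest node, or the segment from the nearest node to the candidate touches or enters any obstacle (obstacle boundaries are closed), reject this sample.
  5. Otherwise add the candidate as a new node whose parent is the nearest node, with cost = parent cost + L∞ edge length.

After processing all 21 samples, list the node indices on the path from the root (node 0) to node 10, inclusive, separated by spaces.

1. q=(25,0) nearest=0 d=25 new=(3,0) → add node 1 parent=0 cost=3
2. q=(10,34) nearest=0 d=32 new=(3,5) → blocked by [1,3]×[2,9], reject
3. q=(32,14) nearest=1 d=29 new=(6,3) → add node 2 parent=1 cost=6
4. q=(40,17) nearest=2 d=34 new=(9,6) → add node 3 parent=2 cost=9
5. q=(7,10) nearest=3 d=4 new=(7,9) → add node 4 parent=3 cost=12
6. q=(25,14) nearest=3 d=16 new=(12,9) → add node 5 parent=3 cost=12
7. q=(40,0) nearest=5 d=28 new=(15,6) → add node 6 parent=5 cost=15
8. q=(8,11) nearest=4 d=2 new=(8,11) → add node 7 parent=4 cost=14
9. q=(32,15) nearest=6 d=17 new=(18,9) → add node 8 parent=6 cost=18
10. q=(50,9) nearest=8 d=32 new=(21,9) → add node 9 parent=8 cost=21
11. q=(0,27) nearest=7 d=16 new=(5,14) → add node 10 parent=7 cost=17
12. q=(27,34) nearest=10 d=22 new=(8,17) → add node 11 parent=10 cost=20
13. q=(35,18) nearest=9 d=14 new=(24,12) → add node 12 parent=9 cost=24
14. q=(5,13) nearest=10 d=1 new=(5,13) → add node 13 parent=10 cost=18
15. q=(1,1) nearest=0 d=1 new=(1,1) → add node 14 parent=0 cost=1
16. q=(24,23) nearest=12 d=11 new=(24,15) → add node 15 parent=12 cost=27
17. q=(49,1) nearest=12 d=25 new=(27,9) → add node 16 parent=12 cost=27
18. q=(25,16) nearest=15 d=1 new=(25,16) → add node 17 parent=15 cost=28
19. q=(12,31) nearest=11 d=14 new=(11,20) → add node 18 parent=11 cost=23
20. q=(42,7) nearest=16 d=15 new=(30,7) → add node 19 parent=16 cost=30
21. q=(49,29) nearest=16 d=22 new=(30,12) → add node 20 parent=16 cost=30

Path: 0 1 2 3 4 7 10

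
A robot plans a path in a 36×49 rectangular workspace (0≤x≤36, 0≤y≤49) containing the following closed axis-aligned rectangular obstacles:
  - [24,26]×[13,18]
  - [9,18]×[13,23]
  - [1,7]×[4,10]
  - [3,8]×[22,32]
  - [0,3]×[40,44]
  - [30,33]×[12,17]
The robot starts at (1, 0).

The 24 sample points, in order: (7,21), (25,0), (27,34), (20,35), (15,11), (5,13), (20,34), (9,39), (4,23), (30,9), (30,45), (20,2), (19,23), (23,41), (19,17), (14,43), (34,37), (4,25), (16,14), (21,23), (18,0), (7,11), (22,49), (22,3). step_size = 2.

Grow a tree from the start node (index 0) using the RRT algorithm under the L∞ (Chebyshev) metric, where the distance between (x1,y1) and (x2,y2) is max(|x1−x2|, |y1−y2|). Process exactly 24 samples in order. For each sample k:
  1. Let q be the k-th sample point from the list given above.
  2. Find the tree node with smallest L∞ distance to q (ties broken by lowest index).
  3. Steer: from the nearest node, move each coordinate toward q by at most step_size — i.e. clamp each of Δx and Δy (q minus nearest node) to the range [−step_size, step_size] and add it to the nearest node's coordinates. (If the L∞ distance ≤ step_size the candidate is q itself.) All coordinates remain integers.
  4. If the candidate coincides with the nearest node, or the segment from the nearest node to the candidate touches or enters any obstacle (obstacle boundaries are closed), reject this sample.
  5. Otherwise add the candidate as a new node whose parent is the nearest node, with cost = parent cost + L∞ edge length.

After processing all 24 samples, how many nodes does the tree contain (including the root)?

Node count: 13

1. q=(7,21) nearest=0 d=21 new=(3,2) → add node 1 parent=0 cost=2
2. q=(25,0) nearest=1 d=22 new=(5,0) → add node 2 parent=1 cost=4
3. q=(27,34) nearest=1 d=32 new=(5,4) → blocked by [1,7]×[4,10], reject
4. q=(20,35) nearest=1 d=33 new=(5,4) → blocked by [1,7]×[4,10], reject
5. q=(15,11) nearest=2 d=11 new=(7,2) → add node 3 parent=2 cost=6
6. q=(5,13) nearest=1 d=11 new=(5,4) → blocked by [1,7]×[4,10], reject
7. q=(20,34) nearest=1 d=32 new=(5,4) → blocked by [1,7]×[4,10], reject
8. q=(9,39) nearest=1 d=37 new=(5,4) → blocked by [1,7]×[4,10], reject
9. q=(4,23) nearest=1 d=21 new=(4,4) → blocked by [1,7]×[4,10], reject
10. q=(30,9) nearest=3 d=23 new=(9,4) → add node 4 parent=3 cost=8
11. q=(30,45) nearest=4 d=41 new=(11,6) → add node 5 parent=4 cost=10
12. q=(20,2) nearest=5 d=9 new=(13,4) → add node 6 parent=5 cost=12
13. q=(19,23) nearest=5 d=17 new=(13,8) → add node 7 parent=5 cost=12
14. q=(23,41) nearest=7 d=33 new=(15,10) → add node 8 parent=7 cost=14
15. q=(19,17) nearest=8 d=7 new=(17,12) → add node 9 parent=8 cost=16
16. q=(14,43) nearest=9 d=31 new=(15,14) → blocked by [9,18]×[13,23], reject
17. q=(34,37) nearest=9 d=25 new=(19,14) → blocked by [9,18]×[13,23], reject
18. q=(4,25) nearest=9 d=13 new=(15,14) → blocked by [9,18]×[13,23], reject
19. q=(16,14) nearest=9 d=2 new=(16,14) → blocked by [9,18]×[13,23], reject
20. q=(21,23) nearest=9 d=11 new=(19,14) → blocked by [9,18]×[13,23], reject
21. q=(18,0) nearest=6 d=5 new=(15,2) → add node 10 parent=6 cost=14
22. q=(7,11) nearest=5 d=5 new=(9,8) → add node 11 parent=5 cost=12
23. q=(22,49) nearest=9 d=37 new=(19,14) → blocked by [9,18]×[13,23], reject
24. q=(22,3) nearest=8 d=7 new=(17,8) → add node 12 parent=8 cost=16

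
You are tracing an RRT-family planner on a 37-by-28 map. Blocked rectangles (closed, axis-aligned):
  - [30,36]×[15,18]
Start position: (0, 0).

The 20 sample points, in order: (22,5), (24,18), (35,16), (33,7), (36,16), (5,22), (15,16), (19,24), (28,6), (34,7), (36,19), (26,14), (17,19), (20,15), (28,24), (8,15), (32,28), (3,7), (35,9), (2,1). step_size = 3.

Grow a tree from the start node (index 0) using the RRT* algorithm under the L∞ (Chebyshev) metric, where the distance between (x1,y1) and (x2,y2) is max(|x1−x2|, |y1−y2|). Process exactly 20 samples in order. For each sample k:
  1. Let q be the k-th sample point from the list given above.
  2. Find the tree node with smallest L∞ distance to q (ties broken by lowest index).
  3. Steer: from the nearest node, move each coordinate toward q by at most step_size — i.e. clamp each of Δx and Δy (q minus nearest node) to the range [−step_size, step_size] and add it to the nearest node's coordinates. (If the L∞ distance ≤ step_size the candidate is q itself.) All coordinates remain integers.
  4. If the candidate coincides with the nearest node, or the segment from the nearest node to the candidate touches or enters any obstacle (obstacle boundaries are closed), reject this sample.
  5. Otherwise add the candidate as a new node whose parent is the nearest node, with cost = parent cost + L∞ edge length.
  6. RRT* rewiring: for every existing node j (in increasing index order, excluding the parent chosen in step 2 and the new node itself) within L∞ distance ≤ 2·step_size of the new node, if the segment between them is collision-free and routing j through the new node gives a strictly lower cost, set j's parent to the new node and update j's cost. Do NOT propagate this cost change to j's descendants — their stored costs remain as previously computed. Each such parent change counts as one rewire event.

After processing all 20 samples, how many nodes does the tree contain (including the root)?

1. q=(22,5) nearest=0 d=22 new=(3,3) → add node 1 parent=0 cost=3
2. q=(24,18) nearest=1 d=21 new=(6,6) → add node 2 parent=1 cost=6
3. q=(35,16) nearest=2 d=29 new=(9,9) → add node 3 parent=2 cost=9
4. q=(33,7) nearest=3 d=24 new=(12,7) → add node 4 parent=3 cost=12
5. q=(36,16) nearest=4 d=24 new=(15,10) → add node 5 parent=4 cost=15
6. q=(5,22) nearest=5 d=12 new=(12,13) → add node 6 parent=5 cost=18
7. q=(15,16) nearest=6 d=3 new=(15,16) → add node 7 parent=6 cost=21
8. q=(19,24) nearest=7 d=8 new=(18,19) → add node 8 parent=7 cost=24
9. q=(28,6) nearest=5 d=13 new=(18,7) → add node 9 parent=5 cost=18
10. q=(34,7) nearest=8 d=16 new=(21,16) → add node 10 parent=8 cost=27
11. q=(36,19) nearest=10 d=15 new=(24,19) → add node 11 parent=10 cost=30
12. q=(26,14) nearest=10 d=5 new=(24,14) → add node 12 parent=10 cost=30
13. q=(17,19) nearest=8 d=1 new=(17,19) → add node 13 parent=8 cost=25
14. q=(20,15) nearest=10 d=1 new=(20,15) → add node 14 parent=10 cost=28
15. q=(28,24) nearest=11 d=5 new=(27,22) → add node 15 parent=11 cost=33
16. q=(8,15) nearest=6 d=4 new=(9,15) → add node 16 parent=6 cost=21
17. q=(32,28) nearest=15 d=6 new=(30,25) → add node 17 parent=15 cost=36
18. q=(3,7) nearest=2 d=3 new=(3,7) → add node 18 parent=2 cost=9
19. q=(35,9) nearest=11 d=11 new=(27,16) → add node 19 parent=11 cost=33
20. q=(2,1) nearest=0 d=2 new=(2,1) → add node 20 parent=0 cost=2; rewire 18→20 (8<9)

Node count: 21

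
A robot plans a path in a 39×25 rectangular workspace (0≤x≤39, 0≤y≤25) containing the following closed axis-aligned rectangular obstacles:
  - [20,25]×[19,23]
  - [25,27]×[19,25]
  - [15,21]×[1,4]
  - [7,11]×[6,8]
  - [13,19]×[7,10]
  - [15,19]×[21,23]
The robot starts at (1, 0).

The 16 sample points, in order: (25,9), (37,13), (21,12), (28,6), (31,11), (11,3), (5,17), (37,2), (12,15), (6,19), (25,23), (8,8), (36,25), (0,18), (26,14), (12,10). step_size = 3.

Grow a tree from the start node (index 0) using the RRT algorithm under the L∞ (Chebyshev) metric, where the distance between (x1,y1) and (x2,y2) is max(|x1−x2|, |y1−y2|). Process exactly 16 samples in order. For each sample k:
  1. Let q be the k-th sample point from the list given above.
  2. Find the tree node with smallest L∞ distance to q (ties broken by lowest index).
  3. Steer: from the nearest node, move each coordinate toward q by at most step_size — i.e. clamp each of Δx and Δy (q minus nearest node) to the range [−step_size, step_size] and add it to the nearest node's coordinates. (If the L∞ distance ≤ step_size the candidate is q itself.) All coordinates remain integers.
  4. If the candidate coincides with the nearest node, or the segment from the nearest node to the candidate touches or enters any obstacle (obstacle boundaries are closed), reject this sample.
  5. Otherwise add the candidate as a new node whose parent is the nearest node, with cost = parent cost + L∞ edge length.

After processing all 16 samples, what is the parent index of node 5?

Parent of node 5: 3

1. q=(25,9) nearest=0 d=24 new=(4,3) → add node 1 parent=0 cost=3
2. q=(37,13) nearest=1 d=33 new=(7,6) → blocked by [7,11]×[6,8], reject
3. q=(21,12) nearest=1 d=17 new=(7,6) → blocked by [7,11]×[6,8], reject
4. q=(28,6) nearest=1 d=24 new=(7,6) → blocked by [7,11]×[6,8], reject
5. q=(31,11) nearest=1 d=27 new=(7,6) → blocked by [7,11]×[6,8], reject
6. q=(11,3) nearest=1 d=7 new=(7,3) → add node 2 parent=1 cost=6
7. q=(5,17) nearest=1 d=14 new=(5,6) → add node 3 parent=1 cost=6
8. q=(37,2) nearest=2 d=30 new=(10,2) → add node 4 parent=2 cost=9
9. q=(12,15) nearest=3 d=9 new=(8,9) → blocked by [7,11]×[6,8], reject
10. q=(6,19) nearest=3 d=13 new=(6,9) → add node 5 parent=3 cost=9
11. q=(25,23) nearest=5 d=19 new=(9,12) → add node 6 parent=5 cost=12
12. q=(8,8) nearest=5 d=2 new=(8,8) → blocked by [7,11]×[6,8], reject
13. q=(36,25) nearest=4 d=26 new=(13,5) → add node 7 parent=4 cost=12
14. q=(0,18) nearest=5 d=9 new=(3,12) → add node 8 parent=5 cost=12
15. q=(26,14) nearest=7 d=13 new=(16,8) → blocked by [13,19]×[7,10], reject
16. q=(12,10) nearest=6 d=3 new=(12,10) → add node 9 parent=6 cost=15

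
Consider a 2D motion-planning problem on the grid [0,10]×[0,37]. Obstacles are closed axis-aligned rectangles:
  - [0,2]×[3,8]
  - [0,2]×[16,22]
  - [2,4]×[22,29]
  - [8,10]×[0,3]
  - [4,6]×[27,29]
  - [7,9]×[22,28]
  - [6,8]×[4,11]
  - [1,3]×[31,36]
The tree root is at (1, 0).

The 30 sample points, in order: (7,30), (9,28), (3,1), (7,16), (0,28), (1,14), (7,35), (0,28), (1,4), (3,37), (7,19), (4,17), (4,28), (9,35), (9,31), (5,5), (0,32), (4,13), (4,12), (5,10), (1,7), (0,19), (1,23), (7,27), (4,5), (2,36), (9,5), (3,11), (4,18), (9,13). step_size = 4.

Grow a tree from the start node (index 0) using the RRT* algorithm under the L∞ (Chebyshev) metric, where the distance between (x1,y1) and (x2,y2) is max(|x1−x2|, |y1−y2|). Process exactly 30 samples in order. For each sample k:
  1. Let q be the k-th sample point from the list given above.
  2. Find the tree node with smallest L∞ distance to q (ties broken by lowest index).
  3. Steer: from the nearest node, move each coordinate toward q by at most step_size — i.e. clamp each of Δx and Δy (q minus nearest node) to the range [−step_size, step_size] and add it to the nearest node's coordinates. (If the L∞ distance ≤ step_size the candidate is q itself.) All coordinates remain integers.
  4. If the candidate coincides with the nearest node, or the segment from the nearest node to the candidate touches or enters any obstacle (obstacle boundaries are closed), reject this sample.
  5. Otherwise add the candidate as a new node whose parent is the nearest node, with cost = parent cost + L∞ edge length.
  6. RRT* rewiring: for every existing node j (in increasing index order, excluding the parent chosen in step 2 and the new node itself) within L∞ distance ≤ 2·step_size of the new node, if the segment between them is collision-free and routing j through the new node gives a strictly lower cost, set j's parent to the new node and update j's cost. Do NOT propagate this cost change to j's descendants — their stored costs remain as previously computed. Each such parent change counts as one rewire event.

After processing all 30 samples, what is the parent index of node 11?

Parent of node 11: 4

1. q=(7,30) nearest=0 d=30 new=(5,4) → add node 1 parent=0 cost=4
2. q=(9,28) nearest=1 d=24 new=(9,8) → blocked by [6,8]×[4,11], reject
3. q=(3,1) nearest=0 d=2 new=(3,1) → add node 2 parent=0 cost=2
4. q=(7,16) nearest=1 d=12 new=(7,8) → blocked by [6,8]×[4,11], reject
5. q=(0,28) nearest=1 d=24 new=(1,8) → blocked by [0,2]×[3,8], reject
6. q=(1,14) nearest=1 d=10 new=(1,8) → blocked by [0,2]×[3,8], reject
7. q=(7,35) nearest=1 d=31 new=(7,8) → blocked by [6,8]×[4,11], reject
8. q=(0,28) nearest=1 d=24 new=(1,8) → blocked by [0,2]×[3,8], reject
9. q=(1,4) nearest=2 d=3 new=(1,4) → blocked by [0,2]×[3,8], reject
10. q=(3,37) nearest=1 d=33 new=(3,8) → add node 3 parent=1 cost=8
11. q=(7,19) nearest=3 d=11 new=(7,12) → blocked by [6,8]×[4,11], reject
12. q=(4,17) nearest=3 d=9 new=(4,12) → add node 4 parent=3 cost=12
13. q=(4,28) nearest=4 d=16 new=(4,16) → add node 5 parent=4 cost=16
14. q=(9,35) nearest=5 d=19 new=(8,20) → add node 6 parent=5 cost=20
15. q=(9,31) nearest=6 d=11 new=(9,24) → blocked by [7,9]×[22,28], reject
16. q=(5,5) nearest=1 d=1 new=(5,5) → add node 7 parent=1 cost=5
17. q=(0,32) nearest=6 d=12 new=(4,24) → blocked by [2,4]×[22,29], reject
18. q=(4,13) nearest=4 d=1 new=(4,13) → add node 8 parent=4 cost=13
19. q=(4,12) nearest=4 d=0 → coincident, reject
20. q=(5,10) nearest=3 d=2 new=(5,10) → add node 9 parent=3 cost=10
21. q=(1,7) nearest=3 d=2 new=(1,7) → blocked by [0,2]×[3,8], reject
22. q=(0,19) nearest=5 d=4 new=(0,19) → blocked by [0,2]×[16,22], reject
23. q=(1,23) nearest=5 d=7 new=(1,20) → blocked by [0,2]×[16,22], reject
24. q=(7,27) nearest=6 d=7 new=(7,24) → blocked by [7,9]×[22,28], reject
25. q=(4,5) nearest=1 d=1 new=(4,5) → add node 10 parent=1 cost=5
26. q=(2,36) nearest=6 d=16 new=(4,24) → blocked by [2,4]×[22,29], reject
27. q=(9,5) nearest=1 d=4 new=(9,5) → blocked by [6,8]×[4,11], reject
28. q=(3,11) nearest=4 d=1 new=(3,11) → add node 11 parent=4 cost=13
29. q=(4,18) nearest=5 d=2 new=(4,18) → add node 12 parent=5 cost=18
30. q=(9,13) nearest=9 d=4 new=(9,13) → blocked by [6,8]×[4,11], reject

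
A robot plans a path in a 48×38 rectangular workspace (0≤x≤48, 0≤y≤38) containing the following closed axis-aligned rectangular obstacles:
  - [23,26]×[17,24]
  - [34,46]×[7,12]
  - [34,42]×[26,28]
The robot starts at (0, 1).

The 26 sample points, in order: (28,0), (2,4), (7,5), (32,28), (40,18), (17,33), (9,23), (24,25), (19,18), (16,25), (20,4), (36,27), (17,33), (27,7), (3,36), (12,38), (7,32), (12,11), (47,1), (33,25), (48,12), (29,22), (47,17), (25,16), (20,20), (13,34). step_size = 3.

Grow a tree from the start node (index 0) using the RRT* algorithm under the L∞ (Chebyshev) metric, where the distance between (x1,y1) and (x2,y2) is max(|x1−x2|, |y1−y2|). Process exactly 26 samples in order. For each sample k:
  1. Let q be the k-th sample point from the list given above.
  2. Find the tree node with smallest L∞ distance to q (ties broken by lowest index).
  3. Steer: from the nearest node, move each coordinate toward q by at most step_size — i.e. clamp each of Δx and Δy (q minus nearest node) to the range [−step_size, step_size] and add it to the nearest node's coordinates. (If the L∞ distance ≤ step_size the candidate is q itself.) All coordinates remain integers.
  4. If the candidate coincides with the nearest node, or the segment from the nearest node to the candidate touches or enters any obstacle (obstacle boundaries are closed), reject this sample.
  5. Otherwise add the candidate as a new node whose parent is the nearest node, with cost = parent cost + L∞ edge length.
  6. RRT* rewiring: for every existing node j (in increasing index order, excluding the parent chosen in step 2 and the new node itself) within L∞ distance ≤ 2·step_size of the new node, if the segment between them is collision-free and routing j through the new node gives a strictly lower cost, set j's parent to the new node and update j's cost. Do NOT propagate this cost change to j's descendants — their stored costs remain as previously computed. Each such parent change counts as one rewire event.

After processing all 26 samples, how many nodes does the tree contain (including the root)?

1. q=(28,0) nearest=0 d=28 new=(3,0) → add node 1 parent=0 cost=3
2. q=(2,4) nearest=0 d=3 new=(2,4) → add node 2 parent=0 cost=3
3. q=(7,5) nearest=1 d=5 new=(6,3) → add node 3 parent=1 cost=6
4. q=(32,28) nearest=3 d=26 new=(9,6) → add node 4 parent=3 cost=9
5. q=(40,18) nearest=4 d=31 new=(12,9) → add node 5 parent=4 cost=12
6. q=(17,33) nearest=5 d=24 new=(15,12) → add node 6 parent=5 cost=15
7. q=(9,23) nearest=6 d=11 new=(12,15) → add node 7 parent=6 cost=18
8. q=(24,25) nearest=7 d=12 new=(15,18) → add node 8 parent=7 cost=21
9. q=(19,18) nearest=8 d=4 new=(18,18) → add node 9 parent=8 cost=24
10. q=(16,25) nearest=8 d=7 new=(16,21) → add node 10 parent=8 cost=24
11. q=(20,4) nearest=5 d=8 new=(15,6) → add node 11 parent=5 cost=15
12. q=(36,27) nearest=9 d=18 new=(21,21) → add node 12 parent=9 cost=27
13. q=(17,33) nearest=10 d=12 new=(17,24) → add node 13 parent=10 cost=27
14. q=(27,7) nearest=9 d=11 new=(21,15) → add node 14 parent=9 cost=27
15. q=(3,36) nearest=13 d=14 new=(14,27) → add node 15 parent=13 cost=30
16. q=(12,38) nearest=15 d=11 new=(12,30) → add node 16 parent=15 cost=33
17. q=(7,32) nearest=16 d=5 new=(9,32) → add node 17 parent=16 cost=36
18. q=(12,11) nearest=5 d=2 new=(12,11) → add node 18 parent=5 cost=14
19. q=(47,1) nearest=12 d=26 new=(24,18) → blocked by [23,26]×[17,24], reject
20. q=(33,25) nearest=12 d=12 new=(24,24) → blocked by [23,26]×[17,24], reject
21. q=(48,12) nearest=12 d=27 new=(24,18) → blocked by [23,26]×[17,24], reject
22. q=(29,22) nearest=12 d=8 new=(24,22) → blocked by [23,26]×[17,24], reject
23. q=(47,17) nearest=12 d=26 new=(24,18) → blocked by [23,26]×[17,24], reject
24. q=(25,16) nearest=14 d=4 new=(24,16) → add node 19 parent=14 cost=30
25. q=(20,20) nearest=12 d=1 new=(20,20) → add node 20 parent=12 cost=28
26. q=(13,34) nearest=16 d=4 new=(13,33) → add node 21 parent=16 cost=36

Node count: 22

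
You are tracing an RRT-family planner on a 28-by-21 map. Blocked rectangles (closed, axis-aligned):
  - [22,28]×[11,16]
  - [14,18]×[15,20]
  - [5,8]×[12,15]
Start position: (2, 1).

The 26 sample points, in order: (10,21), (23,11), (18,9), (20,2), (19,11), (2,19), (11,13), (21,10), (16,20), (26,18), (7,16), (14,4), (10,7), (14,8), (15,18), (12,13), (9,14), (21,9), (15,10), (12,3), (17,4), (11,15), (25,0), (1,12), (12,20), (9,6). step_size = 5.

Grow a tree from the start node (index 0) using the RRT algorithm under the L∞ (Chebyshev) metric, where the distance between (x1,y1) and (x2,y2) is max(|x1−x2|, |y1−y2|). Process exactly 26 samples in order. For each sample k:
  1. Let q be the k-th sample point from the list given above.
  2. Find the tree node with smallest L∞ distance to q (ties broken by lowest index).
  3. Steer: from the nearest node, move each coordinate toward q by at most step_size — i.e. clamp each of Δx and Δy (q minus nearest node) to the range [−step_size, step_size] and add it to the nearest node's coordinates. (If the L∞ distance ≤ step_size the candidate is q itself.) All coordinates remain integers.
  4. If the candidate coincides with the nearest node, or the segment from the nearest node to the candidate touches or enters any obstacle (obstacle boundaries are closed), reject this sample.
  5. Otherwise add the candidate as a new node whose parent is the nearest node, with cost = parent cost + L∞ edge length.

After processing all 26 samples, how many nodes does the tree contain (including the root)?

1. q=(10,21) nearest=0 d=20 new=(7,6) → add node 1 parent=0 cost=5
2. q=(23,11) nearest=1 d=16 new=(12,11) → add node 2 parent=1 cost=10
3. q=(18,9) nearest=2 d=6 new=(17,9) → add node 3 parent=2 cost=15
4. q=(20,2) nearest=3 d=7 new=(20,4) → add node 4 parent=3 cost=20
5. q=(19,11) nearest=3 d=2 new=(19,11) → add node 5 parent=3 cost=17
6. q=(2,19) nearest=2 d=10 new=(7,16) → blocked by [5,8]×[12,15], reject
7. q=(11,13) nearest=2 d=2 new=(11,13) → add node 6 parent=2 cost=12
8. q=(21,10) nearest=5 d=2 new=(21,10) → add node 7 parent=5 cost=19
9. q=(16,20) nearest=6 d=7 new=(16,18) → blocked by [14,18]×[15,20], reject
10. q=(26,18) nearest=5 d=7 new=(24,16) → blocked by [22,28]×[11,16], reject
11. q=(7,16) nearest=6 d=4 new=(7,16) → add node 8 parent=6 cost=16
12. q=(14,4) nearest=3 d=5 new=(14,4) → add node 9 parent=3 cost=20
13. q=(10,7) nearest=1 d=3 new=(10,7) → add node 10 parent=1 cost=8
14. q=(14,8) nearest=2 d=3 new=(14,8) → add node 11 parent=2 cost=13
15. q=(15,18) nearest=6 d=5 new=(15,18) → blocked by [14,18]×[15,20], reject
16. q=(12,13) nearest=6 d=1 new=(12,13) → add node 12 parent=6 cost=13
17. q=(9,14) nearest=6 d=2 new=(9,14) → add node 13 parent=6 cost=14
18. q=(21,9) nearest=7 d=1 new=(21,9) → add node 14 parent=7 cost=20
19. q=(15,10) nearest=3 d=2 new=(15,10) → add node 15 parent=3 cost=17
20. q=(12,3) nearest=9 d=2 new=(12,3) → add node 16 parent=9 cost=22
21. q=(17,4) nearest=4 d=3 new=(17,4) → add node 17 parent=4 cost=23
22. q=(11,15) nearest=6 d=2 new=(11,15) → add node 18 parent=6 cost=14
23. q=(25,0) nearest=4 d=5 new=(25,0) → add node 19 parent=4 cost=25
24. q=(1,12) nearest=1 d=6 new=(2,11) → add node 20 parent=1 cost=10
25. q=(12,20) nearest=8 d=5 new=(12,20) → add node 21 parent=8 cost=21
26. q=(9,6) nearest=10 d=1 new=(9,6) → add node 22 parent=10 cost=9

Node count: 23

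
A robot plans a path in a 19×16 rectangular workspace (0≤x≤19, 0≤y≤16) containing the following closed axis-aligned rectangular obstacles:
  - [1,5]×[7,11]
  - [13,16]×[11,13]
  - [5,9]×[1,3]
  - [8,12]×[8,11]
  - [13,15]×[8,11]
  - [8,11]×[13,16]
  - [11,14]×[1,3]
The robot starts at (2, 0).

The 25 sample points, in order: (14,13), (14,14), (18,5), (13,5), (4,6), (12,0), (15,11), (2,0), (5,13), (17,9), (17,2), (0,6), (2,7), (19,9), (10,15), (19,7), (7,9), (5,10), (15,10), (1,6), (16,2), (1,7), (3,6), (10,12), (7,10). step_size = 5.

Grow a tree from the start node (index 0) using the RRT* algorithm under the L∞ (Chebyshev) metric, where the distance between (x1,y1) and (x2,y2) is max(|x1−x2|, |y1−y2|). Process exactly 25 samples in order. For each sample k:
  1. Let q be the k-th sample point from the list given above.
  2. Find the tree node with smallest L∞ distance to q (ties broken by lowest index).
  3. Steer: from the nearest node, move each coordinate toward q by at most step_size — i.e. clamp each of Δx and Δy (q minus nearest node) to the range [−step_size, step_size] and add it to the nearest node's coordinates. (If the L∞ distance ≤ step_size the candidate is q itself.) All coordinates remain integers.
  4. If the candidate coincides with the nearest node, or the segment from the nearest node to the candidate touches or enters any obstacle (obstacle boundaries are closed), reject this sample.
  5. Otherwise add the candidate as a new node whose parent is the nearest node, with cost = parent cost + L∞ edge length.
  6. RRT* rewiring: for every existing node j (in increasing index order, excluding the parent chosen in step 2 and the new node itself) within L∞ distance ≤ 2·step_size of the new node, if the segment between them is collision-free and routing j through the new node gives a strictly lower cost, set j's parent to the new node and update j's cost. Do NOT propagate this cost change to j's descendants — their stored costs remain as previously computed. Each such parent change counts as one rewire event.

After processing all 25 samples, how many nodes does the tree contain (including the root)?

Node count: 6

1. q=(14,13) nearest=0 d=13 new=(7,5) → blocked by [5,9]×[1,3], reject
2. q=(14,14) nearest=0 d=14 new=(7,5) → blocked by [5,9]×[1,3], reject
3. q=(18,5) nearest=0 d=16 new=(7,5) → blocked by [5,9]×[1,3], reject
4. q=(13,5) nearest=0 d=11 new=(7,5) → blocked by [5,9]×[1,3], reject
5. q=(4,6) nearest=0 d=6 new=(4,5) → add node 1 parent=0 cost=5
6. q=(12,0) nearest=1 d=8 new=(9,0) → blocked by [5,9]×[1,3], reject
7. q=(15,11) nearest=1 d=11 new=(9,10) → blocked by [8,12]×[8,11], reject
8. q=(2,0) nearest=0 d=0 → coincident, reject
9. q=(5,13) nearest=1 d=8 new=(5,10) → blocked by [1,5]×[7,11], reject
10. q=(17,9) nearest=1 d=13 new=(9,9) → blocked by [8,12]×[8,11], reject
11. q=(17,2) nearest=1 d=13 new=(9,2) → blocked by [5,9]×[1,3], reject
12. q=(0,6) nearest=1 d=4 new=(0,6) → add node 2 parent=1 cost=9
13. q=(2,7) nearest=1 d=2 new=(2,7) → blocked by [1,5]×[7,11], reject
14. q=(19,9) nearest=1 d=15 new=(9,9) → blocked by [8,12]×[8,11], reject
15. q=(10,15) nearest=1 d=10 new=(9,10) → blocked by [8,12]×[8,11], reject
16. q=(19,7) nearest=1 d=15 new=(9,7) → add node 3 parent=1 cost=10
17. q=(7,9) nearest=3 d=2 new=(7,9) → blocked by [8,12]×[8,11], reject
18. q=(5,10) nearest=3 d=4 new=(5,10) → blocked by [1,5]×[7,11], reject
19. q=(15,10) nearest=3 d=6 new=(14,10) → blocked by [8,12]×[8,11], reject
20. q=(1,6) nearest=2 d=1 new=(1,6) → add node 4 parent=2 cost=10
21. q=(16,2) nearest=3 d=7 new=(14,2) → blocked by [11,14]×[1,3], reject
22. q=(1,7) nearest=2 d=1 new=(1,7) → blocked by [1,5]×[7,11], reject
23. q=(3,6) nearest=1 d=1 new=(3,6) → add node 5 parent=1 cost=6; rewire 4→5 (8<10)
24. q=(10,12) nearest=3 d=5 new=(10,12) → blocked by [8,12]×[8,11], reject
25. q=(7,10) nearest=3 d=3 new=(7,10) → blocked by [8,12]×[8,11], reject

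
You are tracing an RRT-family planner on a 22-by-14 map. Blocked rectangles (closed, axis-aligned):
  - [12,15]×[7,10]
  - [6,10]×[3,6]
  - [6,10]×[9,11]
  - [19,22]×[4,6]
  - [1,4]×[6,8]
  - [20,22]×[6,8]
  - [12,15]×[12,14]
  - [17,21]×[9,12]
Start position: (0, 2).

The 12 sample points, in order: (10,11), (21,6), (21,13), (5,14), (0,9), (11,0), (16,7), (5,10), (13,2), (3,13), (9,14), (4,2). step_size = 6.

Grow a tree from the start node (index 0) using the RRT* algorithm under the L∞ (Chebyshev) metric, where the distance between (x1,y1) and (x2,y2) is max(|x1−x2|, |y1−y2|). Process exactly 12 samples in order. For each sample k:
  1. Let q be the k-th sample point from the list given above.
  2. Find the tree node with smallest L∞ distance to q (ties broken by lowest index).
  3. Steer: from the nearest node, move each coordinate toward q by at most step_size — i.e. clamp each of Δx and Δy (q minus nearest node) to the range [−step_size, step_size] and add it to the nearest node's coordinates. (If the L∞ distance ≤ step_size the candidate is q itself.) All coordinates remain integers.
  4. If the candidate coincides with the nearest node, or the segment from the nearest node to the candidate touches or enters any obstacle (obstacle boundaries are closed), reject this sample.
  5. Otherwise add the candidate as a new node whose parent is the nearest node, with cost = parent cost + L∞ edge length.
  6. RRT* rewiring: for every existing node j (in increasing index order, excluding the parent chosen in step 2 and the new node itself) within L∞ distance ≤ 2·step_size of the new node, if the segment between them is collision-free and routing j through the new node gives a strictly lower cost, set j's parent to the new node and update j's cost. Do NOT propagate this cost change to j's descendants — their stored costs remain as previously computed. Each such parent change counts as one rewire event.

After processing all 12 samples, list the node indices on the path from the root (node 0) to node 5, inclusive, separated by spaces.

Path: 0 1 3 5

1. q=(10,11) nearest=0 d=10 new=(6,8) → blocked by [1,4]×[6,8], reject
2. q=(21,6) nearest=0 d=21 new=(6,6) → blocked by [6,10]×[3,6], reject
3. q=(21,13) nearest=0 d=21 new=(6,8) → blocked by [1,4]×[6,8], reject
4. q=(5,14) nearest=0 d=12 new=(5,8) → blocked by [1,4]×[6,8], reject
5. q=(0,9) nearest=0 d=7 new=(0,8) → add node 1 parent=0 cost=6
6. q=(11,0) nearest=0 d=11 new=(6,0) → add node 2 parent=0 cost=6
7. q=(16,7) nearest=2 d=10 new=(12,6) → blocked by [6,10]×[3,6], reject
8. q=(5,10) nearest=1 d=5 new=(5,10) → add node 3 parent=1 cost=11
9. q=(13,2) nearest=2 d=7 new=(12,2) → add node 4 parent=2 cost=12
10. q=(3,13) nearest=3 d=3 new=(3,13) → add node 5 parent=3 cost=14
11. q=(9,14) nearest=3 d=4 new=(9,14) → blocked by [6,10]×[9,11], reject
12. q=(4,2) nearest=2 d=2 new=(4,2) → add node 6 parent=2 cost=8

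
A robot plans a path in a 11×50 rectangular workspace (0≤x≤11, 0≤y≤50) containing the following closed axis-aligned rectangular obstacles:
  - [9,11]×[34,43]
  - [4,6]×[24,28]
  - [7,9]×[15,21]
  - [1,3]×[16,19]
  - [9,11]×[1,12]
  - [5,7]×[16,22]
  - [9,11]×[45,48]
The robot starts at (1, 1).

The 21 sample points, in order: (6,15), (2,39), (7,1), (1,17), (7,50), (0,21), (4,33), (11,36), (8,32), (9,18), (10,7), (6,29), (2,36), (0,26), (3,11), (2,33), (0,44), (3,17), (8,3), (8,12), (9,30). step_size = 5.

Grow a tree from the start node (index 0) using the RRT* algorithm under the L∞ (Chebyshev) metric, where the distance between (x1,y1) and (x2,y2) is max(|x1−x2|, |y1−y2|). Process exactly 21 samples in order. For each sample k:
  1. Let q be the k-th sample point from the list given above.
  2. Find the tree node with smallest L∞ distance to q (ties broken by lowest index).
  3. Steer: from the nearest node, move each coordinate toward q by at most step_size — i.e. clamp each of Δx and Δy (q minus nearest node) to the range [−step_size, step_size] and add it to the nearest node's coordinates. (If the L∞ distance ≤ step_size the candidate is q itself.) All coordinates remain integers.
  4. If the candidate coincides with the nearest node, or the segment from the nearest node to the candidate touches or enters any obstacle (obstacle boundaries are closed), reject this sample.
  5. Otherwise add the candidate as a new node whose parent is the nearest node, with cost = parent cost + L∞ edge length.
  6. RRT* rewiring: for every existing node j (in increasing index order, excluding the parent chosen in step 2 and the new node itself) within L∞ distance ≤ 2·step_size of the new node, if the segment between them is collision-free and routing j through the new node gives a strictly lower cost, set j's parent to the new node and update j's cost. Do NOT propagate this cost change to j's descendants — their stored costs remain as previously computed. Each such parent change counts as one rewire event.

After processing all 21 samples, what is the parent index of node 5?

1. q=(6,15) nearest=0 d=14 new=(6,6) → add node 1 parent=0 cost=5
2. q=(2,39) nearest=1 d=33 new=(2,11) → add node 2 parent=1 cost=10
3. q=(7,1) nearest=1 d=5 new=(7,1) → add node 3 parent=1 cost=10
4. q=(1,17) nearest=2 d=6 new=(1,16) → blocked by [1,3]×[16,19], reject
5. q=(7,50) nearest=2 d=39 new=(7,16) → blocked by [7,9]×[15,21], reject
6. q=(0,21) nearest=2 d=10 new=(0,16) → add node 4 parent=2 cost=15
7. q=(4,33) nearest=4 d=17 new=(4,21) → blocked by [1,3]×[16,19], reject
8. q=(11,36) nearest=4 d=20 new=(5,21) → blocked by [1,3]×[16,19], reject
9. q=(8,32) nearest=4 d=16 new=(5,21) → blocked by [1,3]×[16,19], reject
10. q=(9,18) nearest=2 d=7 new=(7,16) → blocked by [7,9]×[15,21], reject
11. q=(10,7) nearest=1 d=4 new=(10,7) → blocked by [9,11]×[1,12], reject
12. q=(6,29) nearest=4 d=13 new=(5,21) → blocked by [1,3]×[16,19], reject
13. q=(2,36) nearest=4 d=20 new=(2,21) → blocked by [1,3]×[16,19], reject
14. q=(0,26) nearest=4 d=10 new=(0,21) → add node 5 parent=4 cost=20
15. q=(3,11) nearest=2 d=1 new=(3,11) → add node 6 parent=2 cost=11
16. q=(2,33) nearest=5 d=12 new=(2,26) → add node 7 parent=5 cost=25
17. q=(0,44) nearest=7 d=18 new=(0,31) → add node 8 parent=7 cost=30
18. q=(3,17) nearest=4 d=3 new=(3,17) → blocked by [1,3]×[16,19], reject
19. q=(8,3) nearest=3 d=2 new=(8,3) → add node 9 parent=3 cost=12
20. q=(8,12) nearest=6 d=5 new=(8,12) → add node 10 parent=6 cost=16
21. q=(9,30) nearest=7 d=7 new=(7,30) → blocked by [4,6]×[24,28], reject

Parent of node 5: 4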